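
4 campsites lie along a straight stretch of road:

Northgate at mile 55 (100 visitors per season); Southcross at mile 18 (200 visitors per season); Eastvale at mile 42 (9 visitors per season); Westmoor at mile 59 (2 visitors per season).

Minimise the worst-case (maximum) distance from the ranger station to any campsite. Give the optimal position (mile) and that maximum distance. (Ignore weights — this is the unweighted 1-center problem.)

location 38.5, max distance 20.5

The 1-center on a line is the midpoint of the two extreme points: leftmost at 18, rightmost at 59.
Optimal location = (18 + 59)/2 = 38.5; maximum distance = (59 − 18)/2 = 20.5.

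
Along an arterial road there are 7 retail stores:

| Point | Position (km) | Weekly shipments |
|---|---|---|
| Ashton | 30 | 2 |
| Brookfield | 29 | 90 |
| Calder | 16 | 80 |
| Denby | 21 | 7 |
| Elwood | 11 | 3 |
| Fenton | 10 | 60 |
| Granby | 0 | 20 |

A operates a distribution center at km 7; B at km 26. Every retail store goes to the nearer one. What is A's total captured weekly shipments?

The indifferent point is the midpoint (7+26)/2 = 16.5; retail stores left of it (closer to A at 7) go to A, those right go to B.
  Granby at 0 (w=20) → A
  Fenton at 10 (w=60) → A
  Elwood at 11 (w=3) → A
  Calder at 16 (w=80) → A
  Denby at 21 (w=7) → B
  Brookfield at 29 (w=90) → B
  Ashton at 30 (w=2) → B
A captures 163; B captures 99.

163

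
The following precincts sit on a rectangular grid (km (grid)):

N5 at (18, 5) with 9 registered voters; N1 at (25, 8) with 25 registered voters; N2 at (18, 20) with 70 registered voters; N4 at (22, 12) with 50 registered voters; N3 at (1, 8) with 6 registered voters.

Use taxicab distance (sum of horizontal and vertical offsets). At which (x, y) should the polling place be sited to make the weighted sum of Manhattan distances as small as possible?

Manhattan distance separates: Σwᵢ(|x−xᵢ|+|y−yᵢ|) = Σwᵢ|x−xᵢ| + Σwᵢ|y−yᵢ|, so x and y are optimised independently as 1-D weighted medians.
Total weight W = 160; half = 80.
x-coordinate, sorted with cumulative weight:
  x=1 (N3, w=6) cum 6
  x=18 (N5, w=9) cum 15
  x=18 (N2, w=70) cum 85  ← median
  x=22 (N4, w=50) cum 135
  x=25 (N1, w=25) cum 160
⇒ x* = 18
y-coordinate, sorted with cumulative weight:
  y=5 (N5, w=9) cum 9
  y=8 (N1, w=25) cum 34
  y=8 (N3, w=6) cum 40
  y=12 (N4, w=50) cum 90  ← median
  y=20 (N2, w=70) cum 160
⇒ y* = 12

(18, 12)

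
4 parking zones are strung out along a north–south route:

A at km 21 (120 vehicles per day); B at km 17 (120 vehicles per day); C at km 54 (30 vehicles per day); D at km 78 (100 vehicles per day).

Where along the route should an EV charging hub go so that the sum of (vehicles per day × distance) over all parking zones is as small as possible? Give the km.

For a sum of weighted absolute distances on a line, the optimum is the weighted median (not the mean). Total weight W = 370; half-weight = 185.
Sort by position and accumulate weight:
  km 17 (B, w=120) → cum 120
  km 21 (A, w=120) → cum 240  ≥ 185 → median here
  km 54 (C, w=30) → cum 270
  km 78 (D, w=100) → cum 370
Optimal location: km 21.

x = 21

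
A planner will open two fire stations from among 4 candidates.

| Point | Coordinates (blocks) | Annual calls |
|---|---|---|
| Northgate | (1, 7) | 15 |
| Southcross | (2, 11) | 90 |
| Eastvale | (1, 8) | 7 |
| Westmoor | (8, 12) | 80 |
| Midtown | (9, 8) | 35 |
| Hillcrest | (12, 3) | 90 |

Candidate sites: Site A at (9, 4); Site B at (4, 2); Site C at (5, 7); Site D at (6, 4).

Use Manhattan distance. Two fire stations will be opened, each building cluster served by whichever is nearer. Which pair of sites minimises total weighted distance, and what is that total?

Evaluate every pair (each demand assigned to the nearer of the two):
  {Site A, Site C}: total = 1865
  {Site C, Site D}: total = 2170
  {Site B, Site C}: total = 2350
  {Site A, Site B}: total = 2393
  {Site A, Site D}: total = 2393
  {Site B, Site D}: total = 2848
Best pair: {Site A, Site C} with total 1865.

{Site A, Site C}, total 1865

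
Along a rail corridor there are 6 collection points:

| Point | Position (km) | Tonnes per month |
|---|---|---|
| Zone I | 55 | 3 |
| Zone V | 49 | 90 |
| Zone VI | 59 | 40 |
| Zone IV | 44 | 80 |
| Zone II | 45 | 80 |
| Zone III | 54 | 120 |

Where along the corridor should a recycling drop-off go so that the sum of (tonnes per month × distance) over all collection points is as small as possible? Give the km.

For a sum of weighted absolute distances on a line, the optimum is the weighted median (not the mean). Total weight W = 413; half-weight = 206.5.
Sort by position and accumulate weight:
  km 44 (Zone IV, w=80) → cum 80
  km 45 (Zone II, w=80) → cum 160
  km 49 (Zone V, w=90) → cum 250  ≥ 206.5 → median here
  km 54 (Zone III, w=120) → cum 370
  km 55 (Zone I, w=3) → cum 373
  km 59 (Zone VI, w=40) → cum 413
Optimal location: km 49.

x = 49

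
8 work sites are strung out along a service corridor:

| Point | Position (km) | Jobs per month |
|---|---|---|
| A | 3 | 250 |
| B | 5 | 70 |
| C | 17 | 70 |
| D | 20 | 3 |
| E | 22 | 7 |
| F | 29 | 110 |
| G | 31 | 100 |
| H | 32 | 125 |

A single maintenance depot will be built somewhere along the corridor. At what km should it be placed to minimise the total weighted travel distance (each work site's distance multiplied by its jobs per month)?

For a sum of weighted absolute distances on a line, the optimum is the weighted median (not the mean). Total weight W = 735; half-weight = 367.5.
Sort by position and accumulate weight:
  km 3 (A, w=250) → cum 250
  km 5 (B, w=70) → cum 320
  km 17 (C, w=70) → cum 390  ≥ 367.5 → median here
  km 20 (D, w=3) → cum 393
  km 22 (E, w=7) → cum 400
  km 29 (F, w=110) → cum 510
  km 31 (G, w=100) → cum 610
  km 32 (H, w=125) → cum 735
Optimal location: km 17.

x = 17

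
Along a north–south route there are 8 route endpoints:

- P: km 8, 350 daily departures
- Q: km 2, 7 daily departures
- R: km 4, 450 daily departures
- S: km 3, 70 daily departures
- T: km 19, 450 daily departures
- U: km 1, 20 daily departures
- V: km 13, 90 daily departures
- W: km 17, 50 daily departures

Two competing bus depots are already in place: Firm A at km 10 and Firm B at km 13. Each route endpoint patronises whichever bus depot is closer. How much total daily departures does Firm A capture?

The indifferent point is the midpoint (10+13)/2 = 11.5; route endpoints left of it (closer to Firm A at 10) go to Firm A, those right go to Firm B.
  U at 1 (w=20) → Firm A
  Q at 2 (w=7) → Firm A
  S at 3 (w=70) → Firm A
  R at 4 (w=450) → Firm A
  P at 8 (w=350) → Firm A
  V at 13 (w=90) → Firm B
  W at 17 (w=50) → Firm B
  T at 19 (w=450) → Firm B
Firm A captures 897; Firm B captures 590.

897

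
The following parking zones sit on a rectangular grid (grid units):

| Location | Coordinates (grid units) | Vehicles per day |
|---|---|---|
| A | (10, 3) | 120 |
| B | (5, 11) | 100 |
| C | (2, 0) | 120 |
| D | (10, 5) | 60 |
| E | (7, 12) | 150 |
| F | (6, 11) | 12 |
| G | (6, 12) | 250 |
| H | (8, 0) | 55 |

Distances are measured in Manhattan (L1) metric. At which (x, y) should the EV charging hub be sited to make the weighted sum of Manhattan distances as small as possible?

(6, 11)

Manhattan distance separates: Σwᵢ(|x−xᵢ|+|y−yᵢ|) = Σwᵢ|x−xᵢ| + Σwᵢ|y−yᵢ|, so x and y are optimised independently as 1-D weighted medians.
Total weight W = 867; half = 433.5.
x-coordinate, sorted with cumulative weight:
  x=2 (C, w=120) cum 120
  x=5 (B, w=100) cum 220
  x=6 (F, w=12) cum 232
  x=6 (G, w=250) cum 482  ← median
  x=7 (E, w=150) cum 632
  x=8 (H, w=55) cum 687
  x=10 (A, w=120) cum 807
  x=10 (D, w=60) cum 867
⇒ x* = 6
y-coordinate, sorted with cumulative weight:
  y=0 (C, w=120) cum 120
  y=0 (H, w=55) cum 175
  y=3 (A, w=120) cum 295
  y=5 (D, w=60) cum 355
  y=11 (B, w=100) cum 455  ← median
  y=11 (F, w=12) cum 467
  y=12 (E, w=150) cum 617
  y=12 (G, w=250) cum 867
⇒ y* = 11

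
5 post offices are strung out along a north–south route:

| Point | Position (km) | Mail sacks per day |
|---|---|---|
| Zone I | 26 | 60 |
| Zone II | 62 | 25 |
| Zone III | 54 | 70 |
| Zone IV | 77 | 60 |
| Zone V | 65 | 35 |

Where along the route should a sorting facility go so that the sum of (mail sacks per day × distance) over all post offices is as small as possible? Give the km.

x = 54

For a sum of weighted absolute distances on a line, the optimum is the weighted median (not the mean). Total weight W = 250; half-weight = 125.
Sort by position and accumulate weight:
  km 26 (Zone I, w=60) → cum 60
  km 54 (Zone III, w=70) → cum 130  ≥ 125 → median here
  km 62 (Zone II, w=25) → cum 155
  km 65 (Zone V, w=35) → cum 190
  km 77 (Zone IV, w=60) → cum 250
Optimal location: km 54.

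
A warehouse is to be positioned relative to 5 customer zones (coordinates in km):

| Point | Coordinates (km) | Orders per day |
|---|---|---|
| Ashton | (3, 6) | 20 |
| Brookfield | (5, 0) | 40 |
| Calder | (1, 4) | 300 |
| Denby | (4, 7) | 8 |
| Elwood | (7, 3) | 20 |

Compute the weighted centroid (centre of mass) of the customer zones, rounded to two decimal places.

The minimiser of Σwᵢ‖p−pᵢ‖² is the weighted centroid p* = (Σwᵢpᵢ)/(Σwᵢ).
Σwᵢ = 388.
Σwᵢxᵢ = 20·3 + 40·5 + 300·1 + 8·4 + 20·7 = 732.
Σwᵢyᵢ = 20·6 + 40·0 + 300·4 + 8·7 + 20·3 = 1436.
x* = 732/388 = 1.89, y* = 1436/388 = 3.70.

(1.89, 3.70)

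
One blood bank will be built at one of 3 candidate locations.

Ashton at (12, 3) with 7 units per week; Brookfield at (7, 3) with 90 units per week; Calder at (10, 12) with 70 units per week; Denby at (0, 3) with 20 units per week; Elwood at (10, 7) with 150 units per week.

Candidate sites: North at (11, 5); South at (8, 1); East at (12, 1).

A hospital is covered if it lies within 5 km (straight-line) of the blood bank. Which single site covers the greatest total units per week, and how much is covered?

North, covering 247

Coverage radius r = 5 km; a point is covered iff (Δx)²+(Δy)² ≤ 5² = 25.
  North (11, 5): covers {Ashton, Brookfield, Elwood} → 247
  South (8, 1): covers {Ashton, Brookfield} → 97
  East (12, 1): covers {Ashton} → 7
Maximum coverage at North: 247 units per week.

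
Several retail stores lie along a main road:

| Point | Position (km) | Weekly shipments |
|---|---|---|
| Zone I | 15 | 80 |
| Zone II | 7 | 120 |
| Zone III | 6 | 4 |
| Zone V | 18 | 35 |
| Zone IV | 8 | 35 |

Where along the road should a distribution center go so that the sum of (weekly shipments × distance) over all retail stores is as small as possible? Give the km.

For a sum of weighted absolute distances on a line, the optimum is the weighted median (not the mean). Total weight W = 274; half-weight = 137.
Sort by position and accumulate weight:
  km 6 (Zone III, w=4) → cum 4
  km 7 (Zone II, w=120) → cum 124
  km 8 (Zone IV, w=35) → cum 159  ≥ 137 → median here
  km 15 (Zone I, w=80) → cum 239
  km 18 (Zone V, w=35) → cum 274
Optimal location: km 8.

x = 8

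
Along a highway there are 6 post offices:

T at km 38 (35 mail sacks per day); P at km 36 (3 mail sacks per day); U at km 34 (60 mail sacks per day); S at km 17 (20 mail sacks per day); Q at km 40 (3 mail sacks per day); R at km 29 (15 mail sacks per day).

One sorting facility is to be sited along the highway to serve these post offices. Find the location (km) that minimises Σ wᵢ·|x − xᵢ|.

x = 34

For a sum of weighted absolute distances on a line, the optimum is the weighted median (not the mean). Total weight W = 136; half-weight = 68.
Sort by position and accumulate weight:
  km 17 (S, w=20) → cum 20
  km 29 (R, w=15) → cum 35
  km 34 (U, w=60) → cum 95  ≥ 68 → median here
  km 36 (P, w=3) → cum 98
  km 38 (T, w=35) → cum 133
  km 40 (Q, w=3) → cum 136
Optimal location: km 34.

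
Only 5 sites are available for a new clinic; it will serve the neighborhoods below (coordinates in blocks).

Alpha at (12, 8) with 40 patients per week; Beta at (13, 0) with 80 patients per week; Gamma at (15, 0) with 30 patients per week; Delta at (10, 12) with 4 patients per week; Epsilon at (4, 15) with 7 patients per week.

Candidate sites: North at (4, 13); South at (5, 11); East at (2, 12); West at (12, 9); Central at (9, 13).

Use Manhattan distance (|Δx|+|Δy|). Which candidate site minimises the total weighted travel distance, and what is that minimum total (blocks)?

Total weighted distance at each candidate:
  North (4, 13): total = 3042
  South (5, 11): total = 2609
  East (2, 12): total = 3217
  West (12, 9): total = 1318
  Central (9, 13): total = 2307
Minimum is at West with total 1318 blocks.

West, total 1318 blocks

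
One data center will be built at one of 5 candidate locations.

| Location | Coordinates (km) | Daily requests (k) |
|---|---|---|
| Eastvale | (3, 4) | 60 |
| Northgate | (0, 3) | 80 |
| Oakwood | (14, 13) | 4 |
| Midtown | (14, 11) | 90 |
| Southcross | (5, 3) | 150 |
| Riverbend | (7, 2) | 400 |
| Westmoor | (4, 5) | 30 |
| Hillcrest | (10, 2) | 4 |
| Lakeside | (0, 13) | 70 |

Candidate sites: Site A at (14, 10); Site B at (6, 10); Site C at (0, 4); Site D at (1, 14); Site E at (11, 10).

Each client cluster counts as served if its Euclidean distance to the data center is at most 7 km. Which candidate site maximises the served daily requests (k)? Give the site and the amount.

Coverage radius r = 7 km; a point is covered iff (Δx)²+(Δy)² ≤ 7² = 49.
  Site A (14, 10): covers {Oakwood, Midtown} → 94
  Site B (6, 10): covers {Eastvale, Westmoor, Lakeside} → 160
  Site C (0, 4): covers {Eastvale, Northgate, Southcross, Westmoor} → 320
  Site D (1, 14): covers {Lakeside} → 70
  Site E (11, 10): covers {Oakwood, Midtown} → 94
Maximum coverage at Site C: 320 daily requests (k).

Site C, covering 320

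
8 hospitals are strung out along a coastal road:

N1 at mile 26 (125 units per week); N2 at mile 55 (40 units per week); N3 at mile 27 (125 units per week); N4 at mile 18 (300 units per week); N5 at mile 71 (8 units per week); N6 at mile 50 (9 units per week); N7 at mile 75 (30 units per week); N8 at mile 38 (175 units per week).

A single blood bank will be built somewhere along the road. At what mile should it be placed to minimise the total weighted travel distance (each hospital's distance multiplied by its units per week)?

x = 26

For a sum of weighted absolute distances on a line, the optimum is the weighted median (not the mean). Total weight W = 812; half-weight = 406.
Sort by position and accumulate weight:
  mile 18 (N4, w=300) → cum 300
  mile 26 (N1, w=125) → cum 425  ≥ 406 → median here
  mile 27 (N3, w=125) → cum 550
  mile 38 (N8, w=175) → cum 725
  mile 50 (N6, w=9) → cum 734
  mile 55 (N2, w=40) → cum 774
  mile 71 (N5, w=8) → cum 782
  mile 75 (N7, w=30) → cum 812
Optimal location: mile 26.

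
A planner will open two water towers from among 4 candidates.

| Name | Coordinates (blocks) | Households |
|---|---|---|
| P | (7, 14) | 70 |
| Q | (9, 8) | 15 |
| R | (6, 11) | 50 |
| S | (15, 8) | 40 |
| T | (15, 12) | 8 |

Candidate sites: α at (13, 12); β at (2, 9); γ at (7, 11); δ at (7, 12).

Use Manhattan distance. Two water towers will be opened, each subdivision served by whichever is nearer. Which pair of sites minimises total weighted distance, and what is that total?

{α, δ}, total 586

Evaluate every pair (each demand assigned to the nearer of the two):
  {α, δ}: total = 586
  {α, γ}: total = 591
  {γ, δ}: total = 769
  {β, γ}: total = 847
  {β, δ}: total = 874
  {α, β}: total = 1236
Best pair: {α, δ} with total 586.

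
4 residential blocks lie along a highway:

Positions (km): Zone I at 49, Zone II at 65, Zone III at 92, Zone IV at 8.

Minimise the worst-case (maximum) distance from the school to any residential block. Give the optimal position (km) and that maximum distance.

location 50, max distance 42

The 1-center on a line is the midpoint of the two extreme points: leftmost at 8, rightmost at 92.
Optimal location = (8 + 92)/2 = 50; maximum distance = (92 − 8)/2 = 42.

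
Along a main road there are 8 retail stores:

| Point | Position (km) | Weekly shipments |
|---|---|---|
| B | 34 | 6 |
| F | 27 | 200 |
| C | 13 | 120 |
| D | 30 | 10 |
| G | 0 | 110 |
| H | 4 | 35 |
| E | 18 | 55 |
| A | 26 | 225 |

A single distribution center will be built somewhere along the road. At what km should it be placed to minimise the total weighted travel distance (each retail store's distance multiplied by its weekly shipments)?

For a sum of weighted absolute distances on a line, the optimum is the weighted median (not the mean). Total weight W = 761; half-weight = 380.5.
Sort by position and accumulate weight:
  km 0 (G, w=110) → cum 110
  km 4 (H, w=35) → cum 145
  km 13 (C, w=120) → cum 265
  km 18 (E, w=55) → cum 320
  km 26 (A, w=225) → cum 545  ≥ 380.5 → median here
  km 27 (F, w=200) → cum 745
  km 30 (D, w=10) → cum 755
  km 34 (B, w=6) → cum 761
Optimal location: km 26.

x = 26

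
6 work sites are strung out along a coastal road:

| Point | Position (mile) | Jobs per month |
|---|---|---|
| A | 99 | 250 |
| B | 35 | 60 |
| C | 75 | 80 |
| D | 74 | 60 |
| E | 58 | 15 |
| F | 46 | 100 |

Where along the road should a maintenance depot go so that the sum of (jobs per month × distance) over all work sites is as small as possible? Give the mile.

x = 75

For a sum of weighted absolute distances on a line, the optimum is the weighted median (not the mean). Total weight W = 565; half-weight = 282.5.
Sort by position and accumulate weight:
  mile 35 (B, w=60) → cum 60
  mile 46 (F, w=100) → cum 160
  mile 58 (E, w=15) → cum 175
  mile 74 (D, w=60) → cum 235
  mile 75 (C, w=80) → cum 315  ≥ 282.5 → median here
  mile 99 (A, w=250) → cum 565
Optimal location: mile 75.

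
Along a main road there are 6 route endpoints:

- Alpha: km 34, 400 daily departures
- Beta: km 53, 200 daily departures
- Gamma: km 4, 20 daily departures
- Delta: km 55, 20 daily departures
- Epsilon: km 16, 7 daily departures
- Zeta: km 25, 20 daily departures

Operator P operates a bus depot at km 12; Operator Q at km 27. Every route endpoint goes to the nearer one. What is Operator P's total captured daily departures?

The indifferent point is the midpoint (12+27)/2 = 19.5; route endpoints left of it (closer to Operator P at 12) go to Operator P, those right go to Operator Q.
  Gamma at 4 (w=20) → Operator P
  Epsilon at 16 (w=7) → Operator P
  Zeta at 25 (w=20) → Operator Q
  Alpha at 34 (w=400) → Operator Q
  Beta at 53 (w=200) → Operator Q
  Delta at 55 (w=20) → Operator Q
Operator P captures 27; Operator Q captures 640.

27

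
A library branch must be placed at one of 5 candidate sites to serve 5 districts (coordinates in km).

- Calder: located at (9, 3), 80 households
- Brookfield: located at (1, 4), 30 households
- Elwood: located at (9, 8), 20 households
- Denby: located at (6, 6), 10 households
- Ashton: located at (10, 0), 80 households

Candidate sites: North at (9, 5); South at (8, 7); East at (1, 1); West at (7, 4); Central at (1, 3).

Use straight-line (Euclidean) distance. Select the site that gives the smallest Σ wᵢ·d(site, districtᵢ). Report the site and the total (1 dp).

West, total 870.7 km

Total weighted distance at each candidate:
  North (9, 5): total = 901.4
  South (8, 7): total = 1191.4
  East (1, 1): total = 1757.4
  West (7, 4): total = 870.7
  Central (1, 3): total = 1675.9
Minimum is at West with total 870.7 km.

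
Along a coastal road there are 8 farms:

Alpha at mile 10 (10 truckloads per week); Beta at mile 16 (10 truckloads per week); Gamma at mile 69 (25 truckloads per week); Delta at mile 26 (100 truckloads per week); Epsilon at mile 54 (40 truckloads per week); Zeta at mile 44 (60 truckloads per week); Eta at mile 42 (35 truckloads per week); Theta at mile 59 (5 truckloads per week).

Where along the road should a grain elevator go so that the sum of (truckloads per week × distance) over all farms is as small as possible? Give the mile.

x = 42

For a sum of weighted absolute distances on a line, the optimum is the weighted median (not the mean). Total weight W = 285; half-weight = 142.5.
Sort by position and accumulate weight:
  mile 10 (Alpha, w=10) → cum 10
  mile 16 (Beta, w=10) → cum 20
  mile 26 (Delta, w=100) → cum 120
  mile 42 (Eta, w=35) → cum 155  ≥ 142.5 → median here
  mile 44 (Zeta, w=60) → cum 215
  mile 54 (Epsilon, w=40) → cum 255
  mile 59 (Theta, w=5) → cum 260
  mile 69 (Gamma, w=25) → cum 285
Optimal location: mile 42.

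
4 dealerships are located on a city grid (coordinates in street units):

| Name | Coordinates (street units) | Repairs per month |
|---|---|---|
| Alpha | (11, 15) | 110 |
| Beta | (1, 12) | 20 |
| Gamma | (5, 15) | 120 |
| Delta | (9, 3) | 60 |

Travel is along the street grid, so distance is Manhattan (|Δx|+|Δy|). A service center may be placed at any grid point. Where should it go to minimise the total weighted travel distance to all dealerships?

Manhattan distance separates: Σwᵢ(|x−xᵢ|+|y−yᵢ|) = Σwᵢ|x−xᵢ| + Σwᵢ|y−yᵢ|, so x and y are optimised independently as 1-D weighted medians.
Total weight W = 310; half = 155.
x-coordinate, sorted with cumulative weight:
  x=1 (Beta, w=20) cum 20
  x=5 (Gamma, w=120) cum 140
  x=9 (Delta, w=60) cum 200  ← median
  x=11 (Alpha, w=110) cum 310
⇒ x* = 9
y-coordinate, sorted with cumulative weight:
  y=3 (Delta, w=60) cum 60
  y=12 (Beta, w=20) cum 80
  y=15 (Alpha, w=110) cum 190  ← median
  y=15 (Gamma, w=120) cum 310
⇒ y* = 15

(9, 15)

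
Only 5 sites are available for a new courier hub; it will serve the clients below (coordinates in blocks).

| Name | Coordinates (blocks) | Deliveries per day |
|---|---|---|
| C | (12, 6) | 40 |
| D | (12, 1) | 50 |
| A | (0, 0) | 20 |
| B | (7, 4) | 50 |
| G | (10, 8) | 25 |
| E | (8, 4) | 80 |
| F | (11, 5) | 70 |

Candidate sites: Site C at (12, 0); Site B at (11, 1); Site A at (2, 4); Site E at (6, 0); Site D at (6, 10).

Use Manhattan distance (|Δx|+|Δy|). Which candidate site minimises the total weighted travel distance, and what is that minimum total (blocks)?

Total weighted distance at each candidate:
  Site C (12, 0): total = 2290
  Site B (11, 1): total = 1840
  Site A (2, 4): total = 2980
  Site E (6, 0): total = 2680
  Site D (6, 10): total = 3310
Minimum is at Site B with total 1840 blocks.

Site B, total 1840 blocks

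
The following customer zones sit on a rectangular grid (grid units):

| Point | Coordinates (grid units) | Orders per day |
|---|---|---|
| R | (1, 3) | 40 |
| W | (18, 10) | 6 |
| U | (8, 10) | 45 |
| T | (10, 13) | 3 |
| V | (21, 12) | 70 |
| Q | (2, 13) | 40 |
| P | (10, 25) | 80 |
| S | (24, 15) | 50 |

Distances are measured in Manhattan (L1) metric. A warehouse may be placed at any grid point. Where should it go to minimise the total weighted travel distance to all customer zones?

Manhattan distance separates: Σwᵢ(|x−xᵢ|+|y−yᵢ|) = Σwᵢ|x−xᵢ| + Σwᵢ|y−yᵢ|, so x and y are optimised independently as 1-D weighted medians.
Total weight W = 334; half = 167.
x-coordinate, sorted with cumulative weight:
  x=1 (R, w=40) cum 40
  x=2 (Q, w=40) cum 80
  x=8 (U, w=45) cum 125
  x=10 (T, w=3) cum 128
  x=10 (P, w=80) cum 208  ← median
  x=18 (W, w=6) cum 214
  x=21 (V, w=70) cum 284
  x=24 (S, w=50) cum 334
⇒ x* = 10
y-coordinate, sorted with cumulative weight:
  y=3 (R, w=40) cum 40
  y=10 (W, w=6) cum 46
  y=10 (U, w=45) cum 91
  y=12 (V, w=70) cum 161
  y=13 (T, w=3) cum 164
  y=13 (Q, w=40) cum 204  ← median
  y=15 (S, w=50) cum 254
  y=25 (P, w=80) cum 334
⇒ y* = 13

(10, 13)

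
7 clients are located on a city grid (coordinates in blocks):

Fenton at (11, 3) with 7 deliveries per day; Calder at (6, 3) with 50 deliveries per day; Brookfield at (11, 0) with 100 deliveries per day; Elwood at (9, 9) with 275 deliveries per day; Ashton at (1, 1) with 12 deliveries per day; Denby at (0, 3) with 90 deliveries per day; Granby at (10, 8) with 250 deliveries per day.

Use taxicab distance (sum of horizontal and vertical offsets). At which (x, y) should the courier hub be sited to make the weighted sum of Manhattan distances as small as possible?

Manhattan distance separates: Σwᵢ(|x−xᵢ|+|y−yᵢ|) = Σwᵢ|x−xᵢ| + Σwᵢ|y−yᵢ|, so x and y are optimised independently as 1-D weighted medians.
Total weight W = 784; half = 392.
x-coordinate, sorted with cumulative weight:
  x=0 (Denby, w=90) cum 90
  x=1 (Ashton, w=12) cum 102
  x=6 (Calder, w=50) cum 152
  x=9 (Elwood, w=275) cum 427  ← median
  x=10 (Granby, w=250) cum 677
  x=11 (Fenton, w=7) cum 684
  x=11 (Brookfield, w=100) cum 784
⇒ x* = 9
y-coordinate, sorted with cumulative weight:
  y=0 (Brookfield, w=100) cum 100
  y=1 (Ashton, w=12) cum 112
  y=3 (Fenton, w=7) cum 119
  y=3 (Calder, w=50) cum 169
  y=3 (Denby, w=90) cum 259
  y=8 (Granby, w=250) cum 509  ← median
  y=9 (Elwood, w=275) cum 784
⇒ y* = 8

(9, 8)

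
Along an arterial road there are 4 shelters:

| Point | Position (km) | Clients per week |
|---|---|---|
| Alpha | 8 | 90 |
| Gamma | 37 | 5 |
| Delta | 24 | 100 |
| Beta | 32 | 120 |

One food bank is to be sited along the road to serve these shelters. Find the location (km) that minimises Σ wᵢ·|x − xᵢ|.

For a sum of weighted absolute distances on a line, the optimum is the weighted median (not the mean). Total weight W = 315; half-weight = 157.5.
Sort by position and accumulate weight:
  km 8 (Alpha, w=90) → cum 90
  km 24 (Delta, w=100) → cum 190  ≥ 157.5 → median here
  km 32 (Beta, w=120) → cum 310
  km 37 (Gamma, w=5) → cum 315
Optimal location: km 24.

x = 24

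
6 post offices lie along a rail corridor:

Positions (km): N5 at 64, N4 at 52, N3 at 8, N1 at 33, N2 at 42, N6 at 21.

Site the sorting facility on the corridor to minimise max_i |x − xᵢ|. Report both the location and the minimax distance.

The 1-center on a line is the midpoint of the two extreme points: leftmost at 8, rightmost at 64.
Optimal location = (8 + 64)/2 = 36; maximum distance = (64 − 8)/2 = 28.

location 36, max distance 28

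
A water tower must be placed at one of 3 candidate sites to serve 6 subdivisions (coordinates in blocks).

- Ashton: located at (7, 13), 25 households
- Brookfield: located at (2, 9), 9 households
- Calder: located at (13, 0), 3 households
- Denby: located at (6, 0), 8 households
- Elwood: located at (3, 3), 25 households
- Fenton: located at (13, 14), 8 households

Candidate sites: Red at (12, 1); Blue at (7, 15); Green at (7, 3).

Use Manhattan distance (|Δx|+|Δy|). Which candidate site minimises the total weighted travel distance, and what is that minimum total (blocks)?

Green, total 644 blocks

Total weighted distance at each candidate:
  Red (12, 1): total = 1036
  Blue (7, 15): total = 796
  Green (7, 3): total = 644
Minimum is at Green with total 644 blocks.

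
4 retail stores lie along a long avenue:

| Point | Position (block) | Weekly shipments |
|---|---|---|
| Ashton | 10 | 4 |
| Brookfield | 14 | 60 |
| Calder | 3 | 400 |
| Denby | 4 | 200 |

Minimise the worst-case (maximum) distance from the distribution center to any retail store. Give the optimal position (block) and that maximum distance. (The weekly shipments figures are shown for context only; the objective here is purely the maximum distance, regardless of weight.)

The 1-center on a line is the midpoint of the two extreme points: leftmost at 3, rightmost at 14.
Optimal location = (3 + 14)/2 = 8.5; maximum distance = (14 − 3)/2 = 5.5.

location 8.5, max distance 5.5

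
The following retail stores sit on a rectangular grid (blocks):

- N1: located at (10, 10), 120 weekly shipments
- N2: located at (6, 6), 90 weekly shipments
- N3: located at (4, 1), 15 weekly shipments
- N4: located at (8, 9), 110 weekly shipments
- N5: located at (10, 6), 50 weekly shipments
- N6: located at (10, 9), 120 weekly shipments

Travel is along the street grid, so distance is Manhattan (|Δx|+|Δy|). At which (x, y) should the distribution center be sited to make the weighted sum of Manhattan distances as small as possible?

(10, 9)

Manhattan distance separates: Σwᵢ(|x−xᵢ|+|y−yᵢ|) = Σwᵢ|x−xᵢ| + Σwᵢ|y−yᵢ|, so x and y are optimised independently as 1-D weighted medians.
Total weight W = 505; half = 252.5.
x-coordinate, sorted with cumulative weight:
  x=4 (N3, w=15) cum 15
  x=6 (N2, w=90) cum 105
  x=8 (N4, w=110) cum 215
  x=10 (N1, w=120) cum 335  ← median
  x=10 (N5, w=50) cum 385
  x=10 (N6, w=120) cum 505
⇒ x* = 10
y-coordinate, sorted with cumulative weight:
  y=1 (N3, w=15) cum 15
  y=6 (N2, w=90) cum 105
  y=6 (N5, w=50) cum 155
  y=9 (N4, w=110) cum 265  ← median
  y=9 (N6, w=120) cum 385
  y=10 (N1, w=120) cum 505
⇒ y* = 9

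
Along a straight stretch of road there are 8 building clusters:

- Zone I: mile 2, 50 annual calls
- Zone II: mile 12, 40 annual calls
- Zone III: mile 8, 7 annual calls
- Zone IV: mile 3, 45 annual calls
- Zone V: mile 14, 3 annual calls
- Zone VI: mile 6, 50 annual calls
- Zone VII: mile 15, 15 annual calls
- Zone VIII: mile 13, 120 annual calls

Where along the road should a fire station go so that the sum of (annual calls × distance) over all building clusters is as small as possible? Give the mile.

For a sum of weighted absolute distances on a line, the optimum is the weighted median (not the mean). Total weight W = 330; half-weight = 165.
Sort by position and accumulate weight:
  mile 2 (Zone I, w=50) → cum 50
  mile 3 (Zone IV, w=45) → cum 95
  mile 6 (Zone VI, w=50) → cum 145
  mile 8 (Zone III, w=7) → cum 152
  mile 12 (Zone II, w=40) → cum 192  ≥ 165 → median here
  mile 13 (Zone VIII, w=120) → cum 312
  mile 14 (Zone V, w=3) → cum 315
  mile 15 (Zone VII, w=15) → cum 330
Optimal location: mile 12.

x = 12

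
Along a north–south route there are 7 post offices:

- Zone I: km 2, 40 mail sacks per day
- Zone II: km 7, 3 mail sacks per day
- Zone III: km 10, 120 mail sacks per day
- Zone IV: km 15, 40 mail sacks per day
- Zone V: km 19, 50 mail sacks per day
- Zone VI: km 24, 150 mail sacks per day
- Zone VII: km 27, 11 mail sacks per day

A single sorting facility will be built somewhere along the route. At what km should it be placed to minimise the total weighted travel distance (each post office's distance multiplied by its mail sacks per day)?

For a sum of weighted absolute distances on a line, the optimum is the weighted median (not the mean). Total weight W = 414; half-weight = 207.
Sort by position and accumulate weight:
  km 2 (Zone I, w=40) → cum 40
  km 7 (Zone II, w=3) → cum 43
  km 10 (Zone III, w=120) → cum 163
  km 15 (Zone IV, w=40) → cum 203
  km 19 (Zone V, w=50) → cum 253  ≥ 207 → median here
  km 24 (Zone VI, w=150) → cum 403
  km 27 (Zone VII, w=11) → cum 414
Optimal location: km 19.

x = 19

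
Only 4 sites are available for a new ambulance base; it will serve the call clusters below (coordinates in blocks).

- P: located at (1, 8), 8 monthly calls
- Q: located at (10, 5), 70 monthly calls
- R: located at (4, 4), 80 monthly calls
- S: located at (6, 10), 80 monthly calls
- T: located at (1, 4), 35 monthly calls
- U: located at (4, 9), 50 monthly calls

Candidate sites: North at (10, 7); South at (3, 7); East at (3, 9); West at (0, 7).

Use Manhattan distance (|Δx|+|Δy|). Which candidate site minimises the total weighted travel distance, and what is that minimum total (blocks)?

South, total 1779 blocks

Total weighted distance at each candidate:
  North (10, 7): total = 2320
  South (3, 7): total = 1779
  East (3, 9): total = 1889
  West (0, 7): total = 2576
Minimum is at South with total 1779 blocks.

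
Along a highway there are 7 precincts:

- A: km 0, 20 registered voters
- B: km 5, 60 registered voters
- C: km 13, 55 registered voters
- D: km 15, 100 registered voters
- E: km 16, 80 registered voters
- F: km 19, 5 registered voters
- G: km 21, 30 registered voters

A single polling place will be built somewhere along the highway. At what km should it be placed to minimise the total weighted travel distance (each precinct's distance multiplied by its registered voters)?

For a sum of weighted absolute distances on a line, the optimum is the weighted median (not the mean). Total weight W = 350; half-weight = 175.
Sort by position and accumulate weight:
  km 0 (A, w=20) → cum 20
  km 5 (B, w=60) → cum 80
  km 13 (C, w=55) → cum 135
  km 15 (D, w=100) → cum 235  ≥ 175 → median here
  km 16 (E, w=80) → cum 315
  km 19 (F, w=5) → cum 320
  km 21 (G, w=30) → cum 350
Optimal location: km 15.

x = 15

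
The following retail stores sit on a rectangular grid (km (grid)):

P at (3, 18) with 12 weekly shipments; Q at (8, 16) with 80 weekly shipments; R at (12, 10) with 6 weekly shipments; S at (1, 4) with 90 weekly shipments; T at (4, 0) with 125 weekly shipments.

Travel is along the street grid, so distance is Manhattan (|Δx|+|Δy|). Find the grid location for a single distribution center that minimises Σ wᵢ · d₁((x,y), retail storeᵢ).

(4, 4)

Manhattan distance separates: Σwᵢ(|x−xᵢ|+|y−yᵢ|) = Σwᵢ|x−xᵢ| + Σwᵢ|y−yᵢ|, so x and y are optimised independently as 1-D weighted medians.
Total weight W = 313; half = 156.5.
x-coordinate, sorted with cumulative weight:
  x=1 (S, w=90) cum 90
  x=3 (P, w=12) cum 102
  x=4 (T, w=125) cum 227  ← median
  x=8 (Q, w=80) cum 307
  x=12 (R, w=6) cum 313
⇒ x* = 4
y-coordinate, sorted with cumulative weight:
  y=0 (T, w=125) cum 125
  y=4 (S, w=90) cum 215  ← median
  y=10 (R, w=6) cum 221
  y=16 (Q, w=80) cum 301
  y=18 (P, w=12) cum 313
⇒ y* = 4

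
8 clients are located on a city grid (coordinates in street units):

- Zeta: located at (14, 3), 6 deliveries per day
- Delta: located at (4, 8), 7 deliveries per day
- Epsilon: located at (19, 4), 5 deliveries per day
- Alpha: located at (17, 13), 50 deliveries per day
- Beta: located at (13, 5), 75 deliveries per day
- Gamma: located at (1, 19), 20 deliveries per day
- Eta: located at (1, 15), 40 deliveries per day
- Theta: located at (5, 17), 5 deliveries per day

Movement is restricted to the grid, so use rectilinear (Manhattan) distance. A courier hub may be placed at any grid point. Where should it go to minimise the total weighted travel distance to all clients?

Manhattan distance separates: Σwᵢ(|x−xᵢ|+|y−yᵢ|) = Σwᵢ|x−xᵢ| + Σwᵢ|y−yᵢ|, so x and y are optimised independently as 1-D weighted medians.
Total weight W = 208; half = 104.
x-coordinate, sorted with cumulative weight:
  x=1 (Gamma, w=20) cum 20
  x=1 (Eta, w=40) cum 60
  x=4 (Delta, w=7) cum 67
  x=5 (Theta, w=5) cum 72
  x=13 (Beta, w=75) cum 147  ← median
  x=14 (Zeta, w=6) cum 153
  x=17 (Alpha, w=50) cum 203
  x=19 (Epsilon, w=5) cum 208
⇒ x* = 13
y-coordinate, sorted with cumulative weight:
  y=3 (Zeta, w=6) cum 6
  y=4 (Epsilon, w=5) cum 11
  y=5 (Beta, w=75) cum 86
  y=8 (Delta, w=7) cum 93
  y=13 (Alpha, w=50) cum 143  ← median
  y=15 (Eta, w=40) cum 183
  y=17 (Theta, w=5) cum 188
  y=19 (Gamma, w=20) cum 208
⇒ y* = 13

(13, 13)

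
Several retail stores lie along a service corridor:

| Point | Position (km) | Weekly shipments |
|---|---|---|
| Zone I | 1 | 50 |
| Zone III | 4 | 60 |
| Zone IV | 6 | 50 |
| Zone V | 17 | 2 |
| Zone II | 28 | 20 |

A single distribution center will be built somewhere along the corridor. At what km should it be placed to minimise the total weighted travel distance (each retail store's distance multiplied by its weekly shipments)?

x = 4

For a sum of weighted absolute distances on a line, the optimum is the weighted median (not the mean). Total weight W = 182; half-weight = 91.
Sort by position and accumulate weight:
  km 1 (Zone I, w=50) → cum 50
  km 4 (Zone III, w=60) → cum 110  ≥ 91 → median here
  km 6 (Zone IV, w=50) → cum 160
  km 17 (Zone V, w=2) → cum 162
  km 28 (Zone II, w=20) → cum 182
Optimal location: km 4.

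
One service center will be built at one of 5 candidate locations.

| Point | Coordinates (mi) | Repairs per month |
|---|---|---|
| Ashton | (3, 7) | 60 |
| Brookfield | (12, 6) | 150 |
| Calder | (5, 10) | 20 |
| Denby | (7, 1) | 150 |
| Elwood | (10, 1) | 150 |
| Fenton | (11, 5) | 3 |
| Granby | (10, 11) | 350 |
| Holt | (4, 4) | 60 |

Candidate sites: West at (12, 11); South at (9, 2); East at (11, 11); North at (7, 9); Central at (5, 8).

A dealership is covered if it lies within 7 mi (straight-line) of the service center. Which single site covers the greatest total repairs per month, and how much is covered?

Coverage radius r = 7 mi; a point is covered iff (Δx)²+(Δy)² ≤ 7² = 49.
  West (12, 11): covers {Brookfield, Fenton, Granby} → 503
  South (9, 2): covers {Brookfield, Denby, Elwood, Fenton, Holt} → 513
  East (11, 11): covers {Brookfield, Calder, Fenton, Granby} → 523
  North (7, 9): covers {Ashton, Brookfield, Calder, Fenton, Granby, Holt} → 643
  Central (5, 8): covers {Ashton, Calder, Fenton, Granby, Holt} → 493
Maximum coverage at North: 643 repairs per month.

North, covering 643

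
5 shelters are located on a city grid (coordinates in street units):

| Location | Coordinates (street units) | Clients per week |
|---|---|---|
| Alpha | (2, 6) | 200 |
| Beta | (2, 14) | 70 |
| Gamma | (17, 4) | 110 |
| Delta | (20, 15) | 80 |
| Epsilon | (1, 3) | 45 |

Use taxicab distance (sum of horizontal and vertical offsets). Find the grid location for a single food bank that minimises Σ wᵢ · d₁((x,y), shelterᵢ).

Manhattan distance separates: Σwᵢ(|x−xᵢ|+|y−yᵢ|) = Σwᵢ|x−xᵢ| + Σwᵢ|y−yᵢ|, so x and y are optimised independently as 1-D weighted medians.
Total weight W = 505; half = 252.5.
x-coordinate, sorted with cumulative weight:
  x=1 (Epsilon, w=45) cum 45
  x=2 (Alpha, w=200) cum 245
  x=2 (Beta, w=70) cum 315  ← median
  x=17 (Gamma, w=110) cum 425
  x=20 (Delta, w=80) cum 505
⇒ x* = 2
y-coordinate, sorted with cumulative weight:
  y=3 (Epsilon, w=45) cum 45
  y=4 (Gamma, w=110) cum 155
  y=6 (Alpha, w=200) cum 355  ← median
  y=14 (Beta, w=70) cum 425
  y=15 (Delta, w=80) cum 505
⇒ y* = 6

(2, 6)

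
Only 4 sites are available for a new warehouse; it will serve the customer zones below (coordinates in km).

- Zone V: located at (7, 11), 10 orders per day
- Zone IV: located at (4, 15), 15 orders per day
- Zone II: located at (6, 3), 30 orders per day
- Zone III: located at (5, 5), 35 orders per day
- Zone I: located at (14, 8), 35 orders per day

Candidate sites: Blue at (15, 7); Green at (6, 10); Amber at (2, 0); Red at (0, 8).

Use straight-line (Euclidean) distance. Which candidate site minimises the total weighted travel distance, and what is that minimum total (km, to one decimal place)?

Total weighted distance at each candidate:
  Blue (15, 7): total = 995.4
  Green (6, 10): total = 772.0
  Amber (2, 0): total = 1206.7
  Red (0, 8): total = 1125.5
Minimum is at Green with total 772.0 km.

Green, total 772.0 km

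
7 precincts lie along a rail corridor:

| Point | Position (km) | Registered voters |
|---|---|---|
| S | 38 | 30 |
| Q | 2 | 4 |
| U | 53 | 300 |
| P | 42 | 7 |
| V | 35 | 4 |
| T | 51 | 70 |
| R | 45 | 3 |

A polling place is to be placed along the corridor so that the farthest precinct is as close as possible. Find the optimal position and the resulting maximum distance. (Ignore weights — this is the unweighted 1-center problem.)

location 27.5, max distance 25.5

The 1-center on a line is the midpoint of the two extreme points: leftmost at 2, rightmost at 53.
Optimal location = (2 + 53)/2 = 27.5; maximum distance = (53 − 2)/2 = 25.5.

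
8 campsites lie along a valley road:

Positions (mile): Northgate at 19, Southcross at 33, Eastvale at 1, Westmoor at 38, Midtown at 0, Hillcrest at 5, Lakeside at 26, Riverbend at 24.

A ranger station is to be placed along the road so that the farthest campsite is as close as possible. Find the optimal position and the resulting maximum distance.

location 19, max distance 19

The 1-center on a line is the midpoint of the two extreme points: leftmost at 0, rightmost at 38.
Optimal location = (0 + 38)/2 = 19; maximum distance = (38 − 0)/2 = 19.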